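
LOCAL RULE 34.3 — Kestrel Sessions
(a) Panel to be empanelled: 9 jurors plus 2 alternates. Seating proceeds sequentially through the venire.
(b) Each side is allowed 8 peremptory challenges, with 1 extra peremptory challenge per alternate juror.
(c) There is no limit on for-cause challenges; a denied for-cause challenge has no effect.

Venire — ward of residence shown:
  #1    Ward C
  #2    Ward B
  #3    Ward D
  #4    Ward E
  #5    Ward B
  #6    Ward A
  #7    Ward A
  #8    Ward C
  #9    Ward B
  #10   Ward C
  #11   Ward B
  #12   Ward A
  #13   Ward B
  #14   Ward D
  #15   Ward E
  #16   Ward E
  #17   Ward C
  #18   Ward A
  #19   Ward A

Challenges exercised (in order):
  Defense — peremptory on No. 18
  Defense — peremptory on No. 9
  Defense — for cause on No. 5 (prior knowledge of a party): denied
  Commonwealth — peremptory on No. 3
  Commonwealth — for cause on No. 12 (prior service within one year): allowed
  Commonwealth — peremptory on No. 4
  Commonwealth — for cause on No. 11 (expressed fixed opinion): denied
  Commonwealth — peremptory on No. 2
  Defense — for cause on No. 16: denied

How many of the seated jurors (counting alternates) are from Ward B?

Removed: #2, #3, #4, #9, #12, #18.
Seated (11 incl. alternates): #1, #5, #6, #7, #8, #10, #11, #13, #14, #15, #16.
Of those, in Ward B: #5, #11, #13 → 3.

3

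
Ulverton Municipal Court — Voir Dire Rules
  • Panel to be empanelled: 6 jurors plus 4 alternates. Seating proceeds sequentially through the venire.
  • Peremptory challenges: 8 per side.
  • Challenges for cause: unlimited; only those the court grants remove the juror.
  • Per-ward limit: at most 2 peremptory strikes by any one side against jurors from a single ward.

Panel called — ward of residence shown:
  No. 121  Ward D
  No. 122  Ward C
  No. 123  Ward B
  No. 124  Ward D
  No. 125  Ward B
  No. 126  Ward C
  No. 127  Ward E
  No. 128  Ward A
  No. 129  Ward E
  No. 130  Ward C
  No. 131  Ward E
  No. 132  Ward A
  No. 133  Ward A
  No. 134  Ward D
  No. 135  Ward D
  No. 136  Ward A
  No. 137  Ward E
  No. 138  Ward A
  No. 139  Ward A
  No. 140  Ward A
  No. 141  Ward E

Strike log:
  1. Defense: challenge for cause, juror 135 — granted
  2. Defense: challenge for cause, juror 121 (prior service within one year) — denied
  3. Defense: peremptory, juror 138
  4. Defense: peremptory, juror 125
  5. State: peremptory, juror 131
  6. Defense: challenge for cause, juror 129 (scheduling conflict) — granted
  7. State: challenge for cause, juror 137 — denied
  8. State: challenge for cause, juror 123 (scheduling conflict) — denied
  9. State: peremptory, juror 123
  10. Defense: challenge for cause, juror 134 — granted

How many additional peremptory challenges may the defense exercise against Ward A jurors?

Defense peremptories so far: #138, #125 — 2 of 8 used, 6 left overall.
Against Ward A: #138 — 1 used; per-ward cap 2 leaves 1.
Binding limit: min(6, 1) = 1.

1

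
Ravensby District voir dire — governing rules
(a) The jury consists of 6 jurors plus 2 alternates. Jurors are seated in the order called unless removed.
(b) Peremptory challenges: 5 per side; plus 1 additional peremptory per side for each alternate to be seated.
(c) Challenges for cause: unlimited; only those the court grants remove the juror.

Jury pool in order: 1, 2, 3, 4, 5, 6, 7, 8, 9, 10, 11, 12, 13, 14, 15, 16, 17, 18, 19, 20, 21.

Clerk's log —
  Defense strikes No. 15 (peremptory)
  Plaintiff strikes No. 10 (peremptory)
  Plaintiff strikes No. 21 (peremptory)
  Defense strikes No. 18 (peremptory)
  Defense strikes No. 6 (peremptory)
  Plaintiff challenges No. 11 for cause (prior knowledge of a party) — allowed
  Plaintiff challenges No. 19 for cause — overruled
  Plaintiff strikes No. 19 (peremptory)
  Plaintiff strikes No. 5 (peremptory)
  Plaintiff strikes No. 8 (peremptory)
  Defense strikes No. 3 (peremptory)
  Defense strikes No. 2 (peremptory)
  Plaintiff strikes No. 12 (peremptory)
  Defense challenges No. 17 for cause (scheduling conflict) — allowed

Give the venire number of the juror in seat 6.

Removed: #2, #3, #5, #6, #8, #10, #11, #12, #15, #17, #18, #19, #21.
Seating in order: seats 1–6 → #1, #4, #7, #9, #13, #14; alternates → #16, #20.
So seat 6 is #14.

14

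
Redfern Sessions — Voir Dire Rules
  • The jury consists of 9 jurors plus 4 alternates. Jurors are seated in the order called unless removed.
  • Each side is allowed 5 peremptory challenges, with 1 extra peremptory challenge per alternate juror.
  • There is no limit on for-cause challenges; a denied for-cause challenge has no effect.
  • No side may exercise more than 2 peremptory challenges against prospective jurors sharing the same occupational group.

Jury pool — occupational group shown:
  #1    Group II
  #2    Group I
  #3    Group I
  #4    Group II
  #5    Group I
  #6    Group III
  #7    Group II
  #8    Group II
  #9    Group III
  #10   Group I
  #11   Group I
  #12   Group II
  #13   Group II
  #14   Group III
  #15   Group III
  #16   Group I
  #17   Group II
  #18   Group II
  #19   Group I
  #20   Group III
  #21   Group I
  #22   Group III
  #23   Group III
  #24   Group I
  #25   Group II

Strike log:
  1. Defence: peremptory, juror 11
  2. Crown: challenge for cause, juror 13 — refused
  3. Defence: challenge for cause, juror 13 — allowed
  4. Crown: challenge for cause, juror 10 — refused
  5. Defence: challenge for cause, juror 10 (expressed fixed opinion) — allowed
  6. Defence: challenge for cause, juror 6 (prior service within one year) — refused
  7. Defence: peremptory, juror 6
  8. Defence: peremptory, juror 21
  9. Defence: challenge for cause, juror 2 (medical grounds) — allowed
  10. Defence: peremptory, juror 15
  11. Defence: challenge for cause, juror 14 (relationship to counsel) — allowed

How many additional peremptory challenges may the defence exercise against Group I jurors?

Defence peremptories so far: #11, #6, #21, #15 — 4 of 9 used, 5 left overall.
Against Group I: #11, #21 — 2 used; per-group cap 2 leaves 0.
Binding limit: min(5, 0) = 0.

0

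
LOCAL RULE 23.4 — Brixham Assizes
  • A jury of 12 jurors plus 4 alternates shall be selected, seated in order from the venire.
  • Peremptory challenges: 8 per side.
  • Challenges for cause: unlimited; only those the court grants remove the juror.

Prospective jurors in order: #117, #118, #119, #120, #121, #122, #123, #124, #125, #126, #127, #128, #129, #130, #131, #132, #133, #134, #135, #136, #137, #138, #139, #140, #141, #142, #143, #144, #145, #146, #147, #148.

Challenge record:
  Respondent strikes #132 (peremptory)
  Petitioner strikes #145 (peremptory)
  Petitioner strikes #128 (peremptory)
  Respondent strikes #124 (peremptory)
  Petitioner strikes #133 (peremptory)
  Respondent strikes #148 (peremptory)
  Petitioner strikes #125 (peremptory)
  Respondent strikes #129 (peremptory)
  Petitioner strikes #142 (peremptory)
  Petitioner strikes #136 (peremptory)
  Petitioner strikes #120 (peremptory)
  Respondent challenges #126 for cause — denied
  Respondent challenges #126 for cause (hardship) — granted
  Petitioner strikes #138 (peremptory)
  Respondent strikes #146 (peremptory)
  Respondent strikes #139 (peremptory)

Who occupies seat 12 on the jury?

Removed: #120, #124, #125, #126, #128, #129, #132, #133, #136, #138, #139, #142, #145, #146, #148.
Seating in order: seats 1–12 → #117, #118, #119, #121, #122, #123, #127, #130, #131, #134, #135, #137; alternates → #140, #141, #143, #144.
So seat 12 is #137.

137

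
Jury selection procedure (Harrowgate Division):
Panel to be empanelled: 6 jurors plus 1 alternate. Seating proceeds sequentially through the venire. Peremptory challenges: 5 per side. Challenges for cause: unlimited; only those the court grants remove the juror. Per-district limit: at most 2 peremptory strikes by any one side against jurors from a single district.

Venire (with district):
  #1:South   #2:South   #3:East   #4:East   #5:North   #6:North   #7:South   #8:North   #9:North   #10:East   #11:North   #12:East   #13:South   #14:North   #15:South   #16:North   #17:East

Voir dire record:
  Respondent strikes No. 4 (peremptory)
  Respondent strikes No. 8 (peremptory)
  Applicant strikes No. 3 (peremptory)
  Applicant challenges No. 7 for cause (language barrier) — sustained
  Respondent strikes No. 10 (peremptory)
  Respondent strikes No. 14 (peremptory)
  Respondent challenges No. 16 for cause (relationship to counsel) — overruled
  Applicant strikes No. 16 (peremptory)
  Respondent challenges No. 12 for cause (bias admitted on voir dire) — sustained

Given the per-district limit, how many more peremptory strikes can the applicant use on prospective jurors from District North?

Applicant peremptories so far: #3, #16 — 2 of 5 used, 3 left overall.
Against District North: #16 — 1 used; per-district cap 2 leaves 1.
Binding limit: min(3, 1) = 1.

1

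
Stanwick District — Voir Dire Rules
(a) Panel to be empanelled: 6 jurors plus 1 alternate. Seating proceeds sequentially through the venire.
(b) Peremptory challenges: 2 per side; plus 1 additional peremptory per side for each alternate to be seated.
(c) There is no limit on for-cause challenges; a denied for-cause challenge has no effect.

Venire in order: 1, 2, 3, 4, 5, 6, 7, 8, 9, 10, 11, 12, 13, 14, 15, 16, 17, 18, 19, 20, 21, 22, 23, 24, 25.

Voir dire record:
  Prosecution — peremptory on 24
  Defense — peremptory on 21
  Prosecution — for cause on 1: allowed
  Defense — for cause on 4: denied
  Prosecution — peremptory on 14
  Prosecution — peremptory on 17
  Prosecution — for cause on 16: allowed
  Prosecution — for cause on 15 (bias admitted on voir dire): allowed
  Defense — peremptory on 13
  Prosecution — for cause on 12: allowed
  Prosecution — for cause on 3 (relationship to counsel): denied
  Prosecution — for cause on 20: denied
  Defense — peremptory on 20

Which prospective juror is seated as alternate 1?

8

Removed: #1, #12, #13, #14, #15, #16, #17, #20, #21, #24. (#3, #4 stay — for-cause denied.)
Seating in order: seats 1–6 → #2, #3, #4, #5, #6, #7; alternates → #8.
So alternate 1 is #8.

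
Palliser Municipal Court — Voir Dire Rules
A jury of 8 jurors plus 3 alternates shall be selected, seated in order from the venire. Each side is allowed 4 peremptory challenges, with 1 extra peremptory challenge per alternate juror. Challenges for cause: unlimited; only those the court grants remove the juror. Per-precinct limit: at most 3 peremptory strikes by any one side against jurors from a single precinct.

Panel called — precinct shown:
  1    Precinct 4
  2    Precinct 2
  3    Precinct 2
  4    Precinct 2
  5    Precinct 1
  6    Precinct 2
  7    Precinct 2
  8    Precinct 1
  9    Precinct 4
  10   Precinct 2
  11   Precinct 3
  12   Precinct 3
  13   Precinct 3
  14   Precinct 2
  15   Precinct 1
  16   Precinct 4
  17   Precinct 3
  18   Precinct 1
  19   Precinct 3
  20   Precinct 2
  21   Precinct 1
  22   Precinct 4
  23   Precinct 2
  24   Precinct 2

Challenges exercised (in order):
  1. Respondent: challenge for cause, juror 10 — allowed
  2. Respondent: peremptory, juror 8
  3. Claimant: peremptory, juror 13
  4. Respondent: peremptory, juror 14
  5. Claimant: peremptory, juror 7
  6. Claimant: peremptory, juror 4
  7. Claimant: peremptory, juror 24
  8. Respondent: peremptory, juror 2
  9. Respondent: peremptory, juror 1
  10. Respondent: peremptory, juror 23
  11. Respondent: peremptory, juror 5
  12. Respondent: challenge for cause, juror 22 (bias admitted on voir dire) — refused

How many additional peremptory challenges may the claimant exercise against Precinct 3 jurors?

Claimant peremptories so far: #13, #7, #4, #24 — 4 of 7 used, 3 left overall.
Against Precinct 3: #13 — 1 used; per-precinct cap 3 leaves 2.
Binding limit: min(3, 2) = 2.

2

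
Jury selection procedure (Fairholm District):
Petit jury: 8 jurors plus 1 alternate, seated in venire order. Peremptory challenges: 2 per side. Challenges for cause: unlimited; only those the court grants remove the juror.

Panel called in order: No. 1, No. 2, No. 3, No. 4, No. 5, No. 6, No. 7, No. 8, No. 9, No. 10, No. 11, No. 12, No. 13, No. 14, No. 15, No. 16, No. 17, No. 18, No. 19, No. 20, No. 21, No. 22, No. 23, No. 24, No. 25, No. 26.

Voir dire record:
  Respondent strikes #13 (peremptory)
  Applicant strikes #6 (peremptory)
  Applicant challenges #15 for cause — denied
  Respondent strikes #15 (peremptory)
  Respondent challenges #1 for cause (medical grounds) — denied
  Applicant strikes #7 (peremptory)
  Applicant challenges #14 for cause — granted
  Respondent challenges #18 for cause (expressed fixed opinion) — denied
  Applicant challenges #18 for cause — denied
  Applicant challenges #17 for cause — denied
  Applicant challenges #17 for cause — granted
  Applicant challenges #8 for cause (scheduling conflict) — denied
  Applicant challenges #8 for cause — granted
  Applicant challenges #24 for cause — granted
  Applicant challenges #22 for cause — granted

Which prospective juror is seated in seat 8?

11

Removed: #6, #7, #8, #13, #14, #15, #17, #22, #24. (#1, #18 stay — for-cause denied.)
Seating in order: seats 1–8 → #1, #2, #3, #4, #5, #9, #10, #11; alternates → #12.
So seat 8 is #11.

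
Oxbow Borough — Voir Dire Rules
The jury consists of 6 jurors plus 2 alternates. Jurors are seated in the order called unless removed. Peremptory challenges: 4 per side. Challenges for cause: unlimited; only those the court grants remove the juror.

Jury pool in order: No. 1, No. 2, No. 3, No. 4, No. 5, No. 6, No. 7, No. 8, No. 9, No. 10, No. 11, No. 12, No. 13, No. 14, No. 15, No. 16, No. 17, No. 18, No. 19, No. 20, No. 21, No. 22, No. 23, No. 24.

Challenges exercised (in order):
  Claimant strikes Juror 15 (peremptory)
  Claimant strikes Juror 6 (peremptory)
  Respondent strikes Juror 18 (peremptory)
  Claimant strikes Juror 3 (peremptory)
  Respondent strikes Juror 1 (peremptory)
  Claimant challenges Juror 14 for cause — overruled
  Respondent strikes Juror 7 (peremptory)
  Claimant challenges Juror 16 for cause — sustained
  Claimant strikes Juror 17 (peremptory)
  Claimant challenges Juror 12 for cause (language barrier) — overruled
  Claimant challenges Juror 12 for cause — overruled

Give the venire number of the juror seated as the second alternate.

12

Removed: #1, #3, #6, #7, #15, #16, #17, #18. (#12, #14 stay — for-cause denied.)
Seating in order: seats 1–6 → #2, #4, #5, #8, #9, #10; alternates → #11, #12.
So alternate 2 is #12.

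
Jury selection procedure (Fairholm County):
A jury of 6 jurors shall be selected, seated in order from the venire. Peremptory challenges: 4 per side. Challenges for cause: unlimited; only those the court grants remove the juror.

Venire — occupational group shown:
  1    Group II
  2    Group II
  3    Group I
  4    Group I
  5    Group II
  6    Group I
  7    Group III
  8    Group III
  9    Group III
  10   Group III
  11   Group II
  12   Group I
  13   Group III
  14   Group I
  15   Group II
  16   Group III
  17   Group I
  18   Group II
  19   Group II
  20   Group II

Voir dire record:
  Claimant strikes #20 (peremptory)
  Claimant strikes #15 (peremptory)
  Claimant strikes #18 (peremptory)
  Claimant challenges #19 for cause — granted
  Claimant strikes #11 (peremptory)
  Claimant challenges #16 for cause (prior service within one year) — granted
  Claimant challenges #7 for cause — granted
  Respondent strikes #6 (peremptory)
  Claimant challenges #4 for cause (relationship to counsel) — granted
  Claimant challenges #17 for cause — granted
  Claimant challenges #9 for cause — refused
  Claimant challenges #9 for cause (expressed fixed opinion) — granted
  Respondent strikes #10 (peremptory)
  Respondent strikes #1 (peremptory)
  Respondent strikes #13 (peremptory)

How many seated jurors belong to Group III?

Removed: #1, #4, #6, #7, #9, #10, #11, #13, #15, #16, #17, #18, #19, #20.
Seated jurors 1–6: #2, #3, #5, #8, #12, #14.
Of those, in Group III: #8 → 1.

1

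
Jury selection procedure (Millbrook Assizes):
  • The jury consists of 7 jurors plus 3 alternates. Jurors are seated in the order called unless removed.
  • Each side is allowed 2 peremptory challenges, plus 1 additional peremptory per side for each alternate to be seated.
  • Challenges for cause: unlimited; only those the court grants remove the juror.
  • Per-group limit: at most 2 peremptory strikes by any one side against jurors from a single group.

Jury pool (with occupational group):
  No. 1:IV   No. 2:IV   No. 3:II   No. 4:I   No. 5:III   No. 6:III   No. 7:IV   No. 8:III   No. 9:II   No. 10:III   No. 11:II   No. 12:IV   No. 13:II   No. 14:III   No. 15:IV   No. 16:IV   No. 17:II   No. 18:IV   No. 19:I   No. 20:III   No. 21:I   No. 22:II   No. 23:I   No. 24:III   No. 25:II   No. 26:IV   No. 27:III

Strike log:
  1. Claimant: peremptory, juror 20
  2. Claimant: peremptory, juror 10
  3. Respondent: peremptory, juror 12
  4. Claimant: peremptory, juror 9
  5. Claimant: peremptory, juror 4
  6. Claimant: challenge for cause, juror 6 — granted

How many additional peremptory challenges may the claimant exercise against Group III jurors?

Claimant peremptories so far: #20, #10, #9, #4 — 4 of 5 used, 1 left overall.
Against Group III: #20, #10 — 2 used; per-group cap 2 leaves 0.
Binding limit: min(1, 0) = 0.

0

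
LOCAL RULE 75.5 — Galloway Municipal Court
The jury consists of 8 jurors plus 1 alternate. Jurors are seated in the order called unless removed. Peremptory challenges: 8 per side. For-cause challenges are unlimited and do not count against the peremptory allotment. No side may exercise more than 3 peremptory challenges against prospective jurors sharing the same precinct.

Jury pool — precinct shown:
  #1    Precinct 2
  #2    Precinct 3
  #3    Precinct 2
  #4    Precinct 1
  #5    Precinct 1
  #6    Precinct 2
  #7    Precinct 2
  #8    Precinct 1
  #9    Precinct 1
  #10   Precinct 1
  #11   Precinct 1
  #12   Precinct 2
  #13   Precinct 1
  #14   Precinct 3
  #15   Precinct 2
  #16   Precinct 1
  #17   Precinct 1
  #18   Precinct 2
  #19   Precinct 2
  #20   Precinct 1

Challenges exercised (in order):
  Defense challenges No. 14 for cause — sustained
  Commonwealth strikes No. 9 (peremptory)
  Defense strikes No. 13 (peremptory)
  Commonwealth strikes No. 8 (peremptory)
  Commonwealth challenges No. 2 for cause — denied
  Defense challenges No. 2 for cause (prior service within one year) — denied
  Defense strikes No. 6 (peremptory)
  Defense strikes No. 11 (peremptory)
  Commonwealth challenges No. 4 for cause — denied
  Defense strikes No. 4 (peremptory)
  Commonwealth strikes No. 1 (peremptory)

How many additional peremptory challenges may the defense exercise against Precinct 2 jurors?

2

Defense peremptories so far: #13, #6, #11, #4 — 4 of 8 used, 4 left overall.
Against Precinct 2: #6 — 1 used; per-precinct cap 3 leaves 2.
Binding limit: min(4, 2) = 2.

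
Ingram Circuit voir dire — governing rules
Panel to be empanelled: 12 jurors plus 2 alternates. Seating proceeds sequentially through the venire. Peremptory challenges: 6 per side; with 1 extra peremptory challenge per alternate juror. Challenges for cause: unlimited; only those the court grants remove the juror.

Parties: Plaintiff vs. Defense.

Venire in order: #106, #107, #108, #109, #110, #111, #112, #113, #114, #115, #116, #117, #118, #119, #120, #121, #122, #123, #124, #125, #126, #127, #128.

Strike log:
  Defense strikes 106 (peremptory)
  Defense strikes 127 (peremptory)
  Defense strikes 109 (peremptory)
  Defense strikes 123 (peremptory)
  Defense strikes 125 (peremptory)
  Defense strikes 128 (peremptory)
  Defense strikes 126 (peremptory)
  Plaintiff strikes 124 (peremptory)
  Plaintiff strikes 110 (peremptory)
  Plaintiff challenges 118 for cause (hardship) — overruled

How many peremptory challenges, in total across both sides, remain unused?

7

Plaintiff allotment: 6 base + 1 × 2 alternates = 8. Defense allotment: 6 base + 1 × 2 alternates = 8.
Plaintiff peremptories used: #124, #110 — 2 (the for-cause on #118 doesn't count).
Defense peremptories used: #106, #127, #109, #123, #125, #128, #126 — 7.
Remaining: (8 − 2) + (8 − 7) = 7.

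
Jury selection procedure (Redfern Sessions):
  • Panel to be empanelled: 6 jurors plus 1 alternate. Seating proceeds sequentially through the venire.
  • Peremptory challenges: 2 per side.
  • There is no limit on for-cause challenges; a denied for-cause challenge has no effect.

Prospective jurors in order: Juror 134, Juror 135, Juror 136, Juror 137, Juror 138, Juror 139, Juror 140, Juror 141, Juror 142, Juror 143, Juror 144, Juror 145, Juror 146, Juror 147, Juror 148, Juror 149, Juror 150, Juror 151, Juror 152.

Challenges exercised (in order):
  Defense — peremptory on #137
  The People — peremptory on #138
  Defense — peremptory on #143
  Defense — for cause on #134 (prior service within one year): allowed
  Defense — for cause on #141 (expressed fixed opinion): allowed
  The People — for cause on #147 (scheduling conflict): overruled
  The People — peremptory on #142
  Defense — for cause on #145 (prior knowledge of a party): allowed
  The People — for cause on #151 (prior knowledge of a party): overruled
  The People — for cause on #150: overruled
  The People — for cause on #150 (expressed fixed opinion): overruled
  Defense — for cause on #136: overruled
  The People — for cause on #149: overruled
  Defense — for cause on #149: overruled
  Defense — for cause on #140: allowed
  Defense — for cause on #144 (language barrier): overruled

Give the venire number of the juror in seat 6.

Removed: #134, #137, #138, #140, #141, #142, #143, #145. (#136, #144, #147, #149, #150, #151 stay — for-cause denied.)
Seating in order: seats 1–6 → #135, #136, #139, #144, #146, #147; alternates → #148.
So seat 6 is #147.

147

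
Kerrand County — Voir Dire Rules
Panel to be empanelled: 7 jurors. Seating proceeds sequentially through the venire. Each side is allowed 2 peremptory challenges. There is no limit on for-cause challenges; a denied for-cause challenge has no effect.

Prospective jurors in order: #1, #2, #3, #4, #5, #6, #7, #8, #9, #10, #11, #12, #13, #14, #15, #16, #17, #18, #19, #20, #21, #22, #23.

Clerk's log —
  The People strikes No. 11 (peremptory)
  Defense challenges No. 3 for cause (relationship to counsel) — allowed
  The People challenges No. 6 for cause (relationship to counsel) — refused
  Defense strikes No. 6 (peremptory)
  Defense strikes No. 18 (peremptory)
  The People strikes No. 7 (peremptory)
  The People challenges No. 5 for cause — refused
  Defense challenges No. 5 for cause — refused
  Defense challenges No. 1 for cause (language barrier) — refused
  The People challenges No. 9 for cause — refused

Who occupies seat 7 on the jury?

10

Removed: #3, #6, #7, #11, #18. (#1, #5, #9 stay — for-cause denied.)
Filling seats in venire order through position 7: #1, #2, #4, #5, #8, #9, #10.
So seat 7 is #10.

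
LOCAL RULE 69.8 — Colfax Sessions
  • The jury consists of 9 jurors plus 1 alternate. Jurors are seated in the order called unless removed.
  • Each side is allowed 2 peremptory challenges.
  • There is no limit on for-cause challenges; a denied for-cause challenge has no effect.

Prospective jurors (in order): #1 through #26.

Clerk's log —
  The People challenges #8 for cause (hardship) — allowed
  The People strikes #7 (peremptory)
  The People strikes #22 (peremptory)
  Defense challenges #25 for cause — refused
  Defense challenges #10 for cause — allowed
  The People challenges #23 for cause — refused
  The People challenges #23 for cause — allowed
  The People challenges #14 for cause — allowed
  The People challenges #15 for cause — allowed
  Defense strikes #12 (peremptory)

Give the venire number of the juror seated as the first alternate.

16

Removed: #7, #8, #10, #12, #14, #15, #22, #23. (#25 stays — for-cause denied.)
Filling seats in venire order through position 10: #1, #2, #3, #4, #5, #6, #9, #11, #13, #16.
So alternate 1 is #16.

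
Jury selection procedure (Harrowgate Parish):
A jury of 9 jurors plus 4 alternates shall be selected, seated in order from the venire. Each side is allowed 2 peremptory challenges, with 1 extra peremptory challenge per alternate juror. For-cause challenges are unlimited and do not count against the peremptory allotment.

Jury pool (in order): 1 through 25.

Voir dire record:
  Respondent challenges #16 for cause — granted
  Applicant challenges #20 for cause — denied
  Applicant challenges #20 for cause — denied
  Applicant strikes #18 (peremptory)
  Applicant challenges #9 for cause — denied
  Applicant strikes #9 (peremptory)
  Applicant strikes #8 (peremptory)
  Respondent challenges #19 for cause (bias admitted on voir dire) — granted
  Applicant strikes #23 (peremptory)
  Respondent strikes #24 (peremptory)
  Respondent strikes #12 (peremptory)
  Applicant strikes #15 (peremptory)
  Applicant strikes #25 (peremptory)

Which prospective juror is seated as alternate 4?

20

Removed: #8, #9, #12, #15, #16, #18, #19, #23, #24, #25. (#20 stays — for-cause denied.)
Seating in order: seats 1–9 → #1, #2, #3, #4, #5, #6, #7, #10, #11; alternates → #13, #14, #17, #20.
So alternate 4 is #20.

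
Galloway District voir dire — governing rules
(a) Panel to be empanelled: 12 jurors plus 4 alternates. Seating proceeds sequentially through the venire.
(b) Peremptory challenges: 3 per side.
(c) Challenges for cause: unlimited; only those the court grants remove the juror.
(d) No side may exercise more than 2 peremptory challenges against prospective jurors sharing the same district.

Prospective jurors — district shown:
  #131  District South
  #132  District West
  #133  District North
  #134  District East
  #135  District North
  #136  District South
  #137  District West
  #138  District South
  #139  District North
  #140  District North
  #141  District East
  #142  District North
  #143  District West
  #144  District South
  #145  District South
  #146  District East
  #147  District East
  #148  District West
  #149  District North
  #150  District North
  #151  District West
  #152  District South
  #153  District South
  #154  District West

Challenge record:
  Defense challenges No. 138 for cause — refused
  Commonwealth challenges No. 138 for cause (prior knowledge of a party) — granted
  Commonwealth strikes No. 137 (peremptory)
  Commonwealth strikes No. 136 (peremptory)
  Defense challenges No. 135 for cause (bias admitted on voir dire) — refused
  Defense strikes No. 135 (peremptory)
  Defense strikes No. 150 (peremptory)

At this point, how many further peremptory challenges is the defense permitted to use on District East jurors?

Defense peremptories so far: #135, #150 — 2 of 3 used, 1 left overall.
Against District East: none yet — per-district cap 2 leaves 2.
Binding limit: min(1, 2) = 1.

1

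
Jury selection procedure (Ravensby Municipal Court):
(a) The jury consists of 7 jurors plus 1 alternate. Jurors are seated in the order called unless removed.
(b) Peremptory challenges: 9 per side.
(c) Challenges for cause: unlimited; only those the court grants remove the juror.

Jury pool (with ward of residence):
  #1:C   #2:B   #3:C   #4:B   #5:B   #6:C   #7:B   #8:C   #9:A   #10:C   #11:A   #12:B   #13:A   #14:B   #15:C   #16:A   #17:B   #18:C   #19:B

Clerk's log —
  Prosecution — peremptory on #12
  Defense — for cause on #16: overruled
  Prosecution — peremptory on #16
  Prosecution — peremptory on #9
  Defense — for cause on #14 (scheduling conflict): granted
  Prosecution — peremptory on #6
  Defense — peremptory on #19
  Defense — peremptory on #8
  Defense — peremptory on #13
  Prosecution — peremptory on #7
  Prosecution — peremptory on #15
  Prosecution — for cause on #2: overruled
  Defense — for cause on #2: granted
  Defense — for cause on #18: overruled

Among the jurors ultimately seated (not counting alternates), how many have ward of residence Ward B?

Removed: #2, #6, #7, #8, #9, #12, #13, #14, #15, #16, #19.
Seated jurors 1–7: #1, #3, #4, #5, #10, #11, #17 (alternates #18 not counted).
Of those, in Ward B: #4, #5, #17 → 3.

3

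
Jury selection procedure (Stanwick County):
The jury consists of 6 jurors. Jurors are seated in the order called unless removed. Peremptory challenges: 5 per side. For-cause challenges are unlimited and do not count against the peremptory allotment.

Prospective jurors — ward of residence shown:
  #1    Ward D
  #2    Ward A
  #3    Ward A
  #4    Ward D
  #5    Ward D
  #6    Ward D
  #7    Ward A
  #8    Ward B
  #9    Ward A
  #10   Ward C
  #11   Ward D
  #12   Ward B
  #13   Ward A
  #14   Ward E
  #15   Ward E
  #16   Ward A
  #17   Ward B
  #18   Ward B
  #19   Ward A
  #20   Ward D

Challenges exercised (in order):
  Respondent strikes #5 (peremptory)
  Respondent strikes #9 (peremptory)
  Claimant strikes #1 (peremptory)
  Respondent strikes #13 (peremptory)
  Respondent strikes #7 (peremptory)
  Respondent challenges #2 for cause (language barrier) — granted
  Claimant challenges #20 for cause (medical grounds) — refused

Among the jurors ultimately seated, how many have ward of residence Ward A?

1

Removed: #1, #2, #5, #7, #9, #13.
Seated jurors 1–6: #3, #4, #6, #8, #10, #11.
Of those, in Ward A: #3 → 1.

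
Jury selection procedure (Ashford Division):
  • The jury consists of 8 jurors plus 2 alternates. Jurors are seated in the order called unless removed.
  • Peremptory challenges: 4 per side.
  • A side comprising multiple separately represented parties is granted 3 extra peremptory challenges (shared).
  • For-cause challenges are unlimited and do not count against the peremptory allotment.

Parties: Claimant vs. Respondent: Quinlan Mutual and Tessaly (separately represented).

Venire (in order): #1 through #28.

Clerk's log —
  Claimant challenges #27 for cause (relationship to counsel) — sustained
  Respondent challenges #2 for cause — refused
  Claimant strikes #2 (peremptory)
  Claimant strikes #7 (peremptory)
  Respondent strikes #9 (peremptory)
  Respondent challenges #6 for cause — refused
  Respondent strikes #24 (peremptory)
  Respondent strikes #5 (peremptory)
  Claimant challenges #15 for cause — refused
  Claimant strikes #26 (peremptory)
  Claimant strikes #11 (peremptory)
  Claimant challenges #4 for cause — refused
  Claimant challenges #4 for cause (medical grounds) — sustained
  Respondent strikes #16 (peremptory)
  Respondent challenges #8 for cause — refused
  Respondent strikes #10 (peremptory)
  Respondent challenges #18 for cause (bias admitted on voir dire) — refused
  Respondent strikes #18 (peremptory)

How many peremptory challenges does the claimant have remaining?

Claimant allotment: 4.
Claimant peremptories used: #2, #7, #26, #11 — 4 (for-cause on #27, #15, #4, #4 don't count).
Remaining: 4 − 4 = 0.

0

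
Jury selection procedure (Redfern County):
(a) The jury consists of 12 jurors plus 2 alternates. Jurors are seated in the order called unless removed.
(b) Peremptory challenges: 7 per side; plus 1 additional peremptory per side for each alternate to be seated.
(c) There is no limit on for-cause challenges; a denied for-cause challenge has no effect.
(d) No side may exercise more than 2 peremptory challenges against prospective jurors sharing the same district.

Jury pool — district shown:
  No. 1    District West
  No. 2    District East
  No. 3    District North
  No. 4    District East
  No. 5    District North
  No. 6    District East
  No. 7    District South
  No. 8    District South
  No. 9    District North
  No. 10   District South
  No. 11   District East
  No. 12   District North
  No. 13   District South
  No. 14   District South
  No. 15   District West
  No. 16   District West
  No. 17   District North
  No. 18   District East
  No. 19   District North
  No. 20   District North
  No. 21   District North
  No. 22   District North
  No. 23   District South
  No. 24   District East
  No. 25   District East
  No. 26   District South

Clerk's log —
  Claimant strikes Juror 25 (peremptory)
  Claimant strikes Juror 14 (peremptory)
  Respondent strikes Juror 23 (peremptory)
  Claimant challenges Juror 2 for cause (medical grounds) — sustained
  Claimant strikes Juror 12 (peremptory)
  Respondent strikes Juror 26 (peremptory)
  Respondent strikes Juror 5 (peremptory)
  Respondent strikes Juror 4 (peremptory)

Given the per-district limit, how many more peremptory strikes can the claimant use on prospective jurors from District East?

Claimant peremptories so far: #25, #14, #12 — 3 of 9 used, 6 left overall.
Against District East: #25 — 1 used; per-district cap 2 leaves 1.
Binding limit: min(6, 1) = 1.

1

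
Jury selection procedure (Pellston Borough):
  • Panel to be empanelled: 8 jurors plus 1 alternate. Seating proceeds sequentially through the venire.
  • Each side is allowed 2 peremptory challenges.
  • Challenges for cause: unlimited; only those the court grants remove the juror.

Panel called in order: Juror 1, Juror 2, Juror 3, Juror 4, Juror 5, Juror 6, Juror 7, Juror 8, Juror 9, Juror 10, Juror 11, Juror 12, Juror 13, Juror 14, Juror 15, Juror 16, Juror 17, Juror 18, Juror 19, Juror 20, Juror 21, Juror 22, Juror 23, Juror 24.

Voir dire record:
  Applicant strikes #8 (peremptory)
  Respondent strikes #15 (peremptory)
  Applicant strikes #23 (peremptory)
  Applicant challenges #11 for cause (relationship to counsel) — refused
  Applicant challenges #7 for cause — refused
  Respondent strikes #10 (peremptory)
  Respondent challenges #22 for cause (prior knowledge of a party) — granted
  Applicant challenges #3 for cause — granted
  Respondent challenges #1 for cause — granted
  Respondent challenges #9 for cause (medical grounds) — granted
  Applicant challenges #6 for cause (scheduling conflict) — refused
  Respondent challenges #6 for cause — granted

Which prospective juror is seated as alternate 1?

Removed: #1, #3, #6, #8, #9, #10, #15, #22, #23. (#7, #11 stay — for-cause denied.)
Filling seats in venire order through position 9: #2, #4, #5, #7, #11, #12, #13, #14, #16.
So alternate 1 is #16.

16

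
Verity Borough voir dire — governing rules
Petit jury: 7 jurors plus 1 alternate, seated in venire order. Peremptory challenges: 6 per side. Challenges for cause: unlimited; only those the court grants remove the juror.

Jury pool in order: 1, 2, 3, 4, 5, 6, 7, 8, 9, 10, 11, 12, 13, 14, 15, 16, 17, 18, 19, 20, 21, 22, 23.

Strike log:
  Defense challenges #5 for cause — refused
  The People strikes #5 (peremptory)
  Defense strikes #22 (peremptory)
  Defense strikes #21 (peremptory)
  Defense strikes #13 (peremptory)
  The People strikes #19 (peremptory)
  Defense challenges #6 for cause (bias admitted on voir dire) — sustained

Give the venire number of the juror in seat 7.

Removed: #5, #6, #13, #19, #21, #22.
Seating in order: seats 1–7 → #1, #2, #3, #4, #7, #8, #9; alternates → #10.
So seat 7 is #9.

9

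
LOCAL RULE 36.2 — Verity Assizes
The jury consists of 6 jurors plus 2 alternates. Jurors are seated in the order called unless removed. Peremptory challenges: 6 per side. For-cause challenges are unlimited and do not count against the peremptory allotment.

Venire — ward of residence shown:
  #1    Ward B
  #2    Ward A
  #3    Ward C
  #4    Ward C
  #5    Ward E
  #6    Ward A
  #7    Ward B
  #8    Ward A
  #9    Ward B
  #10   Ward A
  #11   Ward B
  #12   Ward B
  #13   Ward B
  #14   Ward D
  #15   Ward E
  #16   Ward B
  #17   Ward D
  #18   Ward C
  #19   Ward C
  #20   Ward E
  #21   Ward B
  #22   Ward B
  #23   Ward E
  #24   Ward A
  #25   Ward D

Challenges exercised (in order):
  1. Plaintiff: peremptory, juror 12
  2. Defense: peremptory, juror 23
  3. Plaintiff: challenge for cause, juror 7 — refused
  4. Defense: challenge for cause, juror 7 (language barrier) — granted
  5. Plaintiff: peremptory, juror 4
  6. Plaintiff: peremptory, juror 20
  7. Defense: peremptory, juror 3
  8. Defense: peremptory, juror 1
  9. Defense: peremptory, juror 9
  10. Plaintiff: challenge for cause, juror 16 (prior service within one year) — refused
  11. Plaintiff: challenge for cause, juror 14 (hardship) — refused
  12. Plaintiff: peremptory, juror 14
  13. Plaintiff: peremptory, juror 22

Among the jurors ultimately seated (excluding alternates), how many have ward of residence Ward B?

Removed: #1, #3, #4, #7, #9, #12, #14, #20, #22, #23.
Seated jurors 1–6: #2, #5, #6, #8, #10, #11 (alternates #13, #15 not counted).
Of those, in Ward B: #11 → 1.

1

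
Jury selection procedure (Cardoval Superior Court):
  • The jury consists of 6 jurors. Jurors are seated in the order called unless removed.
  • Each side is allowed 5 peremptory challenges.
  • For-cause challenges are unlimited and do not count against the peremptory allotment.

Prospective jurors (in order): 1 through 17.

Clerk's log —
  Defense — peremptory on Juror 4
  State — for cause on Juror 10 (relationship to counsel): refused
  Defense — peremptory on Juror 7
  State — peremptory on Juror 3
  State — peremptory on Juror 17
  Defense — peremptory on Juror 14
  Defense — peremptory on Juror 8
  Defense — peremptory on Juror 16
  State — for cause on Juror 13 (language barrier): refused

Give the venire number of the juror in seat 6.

Removed: #3, #4, #7, #8, #14, #16, #17. (#10, #13 stay — for-cause denied.)
Seating in order: seats 1–6 → #1, #2, #5, #6, #9, #10.
So seat 6 is #10.

10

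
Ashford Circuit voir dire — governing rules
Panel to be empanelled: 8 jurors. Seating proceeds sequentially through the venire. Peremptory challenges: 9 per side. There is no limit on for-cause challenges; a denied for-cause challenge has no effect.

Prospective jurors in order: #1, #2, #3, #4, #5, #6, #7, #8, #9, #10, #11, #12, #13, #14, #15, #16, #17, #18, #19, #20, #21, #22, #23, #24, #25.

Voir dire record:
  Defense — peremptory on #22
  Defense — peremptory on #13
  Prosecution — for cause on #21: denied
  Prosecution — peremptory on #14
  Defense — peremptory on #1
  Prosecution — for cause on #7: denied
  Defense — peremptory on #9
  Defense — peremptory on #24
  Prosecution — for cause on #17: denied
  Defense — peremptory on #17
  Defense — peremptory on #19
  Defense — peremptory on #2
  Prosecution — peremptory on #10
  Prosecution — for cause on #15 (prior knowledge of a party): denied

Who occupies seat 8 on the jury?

12

Removed: #1, #2, #9, #10, #13, #14, #17, #19, #22, #24. (#7, #15, #21 stay — for-cause denied.)
Seating in order: seats 1–8 → #3, #4, #5, #6, #7, #8, #11, #12.
So seat 8 is #12.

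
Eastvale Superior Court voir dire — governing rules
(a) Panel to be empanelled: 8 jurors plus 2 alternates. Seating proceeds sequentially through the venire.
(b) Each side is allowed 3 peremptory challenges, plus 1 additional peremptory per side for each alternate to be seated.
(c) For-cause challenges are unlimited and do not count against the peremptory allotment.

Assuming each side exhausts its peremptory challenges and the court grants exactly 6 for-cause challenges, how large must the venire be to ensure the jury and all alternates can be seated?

Seats to fill: 8 + 2 alternates = 10.
Peremptories: 3 + 1×2 = 5 per side × 2 sides = 10.
For-cause removals: 6.
Minimum venire: 10 + 10 + 6 = 26.

26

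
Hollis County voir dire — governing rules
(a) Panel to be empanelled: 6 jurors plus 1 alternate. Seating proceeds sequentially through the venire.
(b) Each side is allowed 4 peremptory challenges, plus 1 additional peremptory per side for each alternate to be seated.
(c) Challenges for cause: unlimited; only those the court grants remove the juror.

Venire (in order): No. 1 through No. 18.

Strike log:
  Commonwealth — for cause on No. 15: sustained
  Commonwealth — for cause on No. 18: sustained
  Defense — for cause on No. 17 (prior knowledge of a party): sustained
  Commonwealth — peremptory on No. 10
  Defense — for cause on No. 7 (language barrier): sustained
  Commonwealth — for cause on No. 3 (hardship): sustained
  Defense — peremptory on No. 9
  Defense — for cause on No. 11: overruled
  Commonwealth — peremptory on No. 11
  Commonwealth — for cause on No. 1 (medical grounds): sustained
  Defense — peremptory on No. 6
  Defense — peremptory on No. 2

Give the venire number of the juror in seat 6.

14

Removed: #1, #2, #3, #6, #7, #9, #10, #11, #15, #17, #18.
Seating in order: seats 1–6 → #4, #5, #8, #12, #13, #14; alternates → #16.
So seat 6 is #14.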